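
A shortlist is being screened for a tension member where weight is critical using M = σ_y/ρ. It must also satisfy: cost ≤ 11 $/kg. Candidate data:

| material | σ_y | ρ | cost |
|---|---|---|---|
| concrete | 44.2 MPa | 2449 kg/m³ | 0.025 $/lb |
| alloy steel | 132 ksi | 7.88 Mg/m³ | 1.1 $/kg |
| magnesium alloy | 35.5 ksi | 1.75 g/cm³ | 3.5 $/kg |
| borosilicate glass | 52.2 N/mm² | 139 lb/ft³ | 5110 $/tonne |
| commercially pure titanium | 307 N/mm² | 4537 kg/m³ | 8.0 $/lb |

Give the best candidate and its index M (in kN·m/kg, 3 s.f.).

Screen on constraints: cost ≤ 11 $/kg. Survivors: concrete, alloy steel, magnesium alloy, borosilicate glass.
After converting to SI:
  concrete: σ_y = 44.20 MPa, ρ = 2449 kg/m³
  alloy steel: σ_y = 910.1 MPa, ρ = 7880 kg/m³
  magnesium alloy: σ_y = 244.8 MPa, ρ = 1750 kg/m³
  borosilicate glass: σ_y = 52.20 MPa, ρ = 2227 kg/m³
  magnesium alloy: M = 140 kN·m/kg
  alloy steel: M = 115 kN·m/kg
  borosilicate glass: M = 23.4 kN·m/kg
  concrete: M = 18.0 kN·m/kg
Magnesium alloy ranks first.

magnesium alloy, M = 140 kN·m/kg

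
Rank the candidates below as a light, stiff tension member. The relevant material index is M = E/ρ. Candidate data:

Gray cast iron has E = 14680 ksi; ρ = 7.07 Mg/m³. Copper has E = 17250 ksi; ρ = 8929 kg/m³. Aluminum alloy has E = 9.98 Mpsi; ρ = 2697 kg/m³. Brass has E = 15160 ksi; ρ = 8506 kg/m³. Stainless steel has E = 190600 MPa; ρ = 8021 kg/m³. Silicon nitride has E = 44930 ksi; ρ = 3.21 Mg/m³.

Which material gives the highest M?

silicon nitride

Normalizing units and computing the index:
  gray cast iron: E = 101.2 GPa, ρ = 7070 kg/m³
  copper: E = 118.9 GPa, ρ = 8929 kg/m³
  aluminum alloy: E = 68.81 GPa, ρ = 2697 kg/m³
  brass: E = 104.5 GPa, ρ = 8506 kg/m³
  stainless steel: E = 190.6 GPa, ρ = 8021 kg/m³
  silicon nitride: E = 309.8 GPa, ρ = 3210 kg/m³
  silicon nitride: M = 96.5 MN·m/kg
  aluminum alloy: M = 25.5 MN·m/kg
  stainless steel: M = 23.8 MN·m/kg
  gray cast iron: M = 14.3 MN·m/kg
  copper: M = 13.3 MN·m/kg
  brass: M = 12.3 MN·m/kg
Silicon nitride has the largest M.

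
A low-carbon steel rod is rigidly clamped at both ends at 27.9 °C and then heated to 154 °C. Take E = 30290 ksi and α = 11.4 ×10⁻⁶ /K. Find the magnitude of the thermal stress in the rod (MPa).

300 MPa

E = 30290 ksi = 208.8 GPa.
ΔT = 126.1 K. Constrained thermal stress σ = E·α·ΔT = 208.8×10³ MPa × 11.4×10⁻⁶ × 126.1 = 300 MPa (compressive).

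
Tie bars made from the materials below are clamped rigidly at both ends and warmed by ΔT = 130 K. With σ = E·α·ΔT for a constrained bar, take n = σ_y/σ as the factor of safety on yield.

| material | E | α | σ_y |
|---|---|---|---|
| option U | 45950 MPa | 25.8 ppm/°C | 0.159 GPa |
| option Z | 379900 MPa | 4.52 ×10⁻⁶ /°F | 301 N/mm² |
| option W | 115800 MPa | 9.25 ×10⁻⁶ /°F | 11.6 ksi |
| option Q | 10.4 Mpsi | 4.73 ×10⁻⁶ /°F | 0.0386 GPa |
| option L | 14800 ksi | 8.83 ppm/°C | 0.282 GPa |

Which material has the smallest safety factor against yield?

Converting E to GPa, α to ×10⁻⁶/K, σ_y to MPa, then σ and n for each:
  option U: E = 45.95, α = 25.8, σ_y = 159.0 → σ = 154 MPa, n = 1.03
  option Z: E = 379.9, α = 8.14, σ_y = 301.0 → σ = 402 MPa, n = 0.749
  option W: E = 115.8, α = 16.6, σ_y = 79.98 → σ = 251 MPa, n = 0.319
  option Q: E = 71.71, α = 8.51, σ_y = 38.60 → σ = 79.4 MPa, n = 0.486
  option L: E = 102.0, α = 8.83, σ_y = 282.0 → σ = 117 MPa, n = 2.41
Option W has the lowest safety factor, n = 0.319.

option W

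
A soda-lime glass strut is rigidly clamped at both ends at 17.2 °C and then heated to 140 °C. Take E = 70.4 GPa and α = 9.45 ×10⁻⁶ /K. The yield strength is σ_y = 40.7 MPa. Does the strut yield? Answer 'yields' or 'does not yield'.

ΔT = 122.8 K. Constrained thermal stress σ = E·α·ΔT = 70.40×10³ MPa × 9.45×10⁻⁶ × 122.8 = 81.7 MPa (compressive).
Compare to σ_y = 40.7 MPa: σ ≥ σ_y, so it yields.

yields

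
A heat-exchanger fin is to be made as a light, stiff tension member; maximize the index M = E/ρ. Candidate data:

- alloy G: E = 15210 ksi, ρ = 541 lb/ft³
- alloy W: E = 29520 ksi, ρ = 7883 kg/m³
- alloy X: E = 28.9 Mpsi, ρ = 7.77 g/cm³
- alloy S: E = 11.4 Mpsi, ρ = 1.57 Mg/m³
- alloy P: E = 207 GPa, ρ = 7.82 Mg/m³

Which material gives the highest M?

Convert each candidate to consistent units, then evaluate M:
  alloy G: E = 104.9 GPa, ρ = 8666 kg/m³
  alloy W: E = 203.5 GPa, ρ = 7883 kg/m³
  alloy X: E = 199.3 GPa, ρ = 7770 kg/m³
  alloy S: E = 78.60 GPa, ρ = 1570 kg/m³
  alloy P: E = 207.0 GPa, ρ = 7820 kg/m³
  alloy S: M = 50.1 MN·m/kg
  alloy P: M = 26.5 MN·m/kg
  alloy W: M = 25.8 MN·m/kg
  alloy X: M = 25.6 MN·m/kg
  alloy G: M = 12.1 MN·m/kg
The maximum is for alloy S.

alloy S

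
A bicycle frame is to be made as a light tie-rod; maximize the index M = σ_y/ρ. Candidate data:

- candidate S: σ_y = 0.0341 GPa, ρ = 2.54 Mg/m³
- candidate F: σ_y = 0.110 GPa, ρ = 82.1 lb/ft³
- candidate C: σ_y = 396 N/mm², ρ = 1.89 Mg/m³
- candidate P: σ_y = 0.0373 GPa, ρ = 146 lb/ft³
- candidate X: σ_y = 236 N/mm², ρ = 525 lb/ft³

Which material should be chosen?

After converting to SI:
  candidate S: σ_y = 34.10 MPa, ρ = 2540 kg/m³
  candidate F: σ_y = 110.0 MPa, ρ = 1315 kg/m³
  candidate C: σ_y = 396.0 MPa, ρ = 1890 kg/m³
  candidate P: σ_y = 37.30 MPa, ρ = 2339 kg/m³
  candidate X: σ_y = 236.0 MPa, ρ = 8410 kg/m³
  candidate C: M = 210 kN·m/kg
  candidate F: M = 83.6 kN·m/kg
  candidate X: M = 28.1 kN·m/kg
  candidate P: M = 15.9 kN·m/kg
  candidate S: M = 13.4 kN·m/kg
Candidate C ranks first.

candidate C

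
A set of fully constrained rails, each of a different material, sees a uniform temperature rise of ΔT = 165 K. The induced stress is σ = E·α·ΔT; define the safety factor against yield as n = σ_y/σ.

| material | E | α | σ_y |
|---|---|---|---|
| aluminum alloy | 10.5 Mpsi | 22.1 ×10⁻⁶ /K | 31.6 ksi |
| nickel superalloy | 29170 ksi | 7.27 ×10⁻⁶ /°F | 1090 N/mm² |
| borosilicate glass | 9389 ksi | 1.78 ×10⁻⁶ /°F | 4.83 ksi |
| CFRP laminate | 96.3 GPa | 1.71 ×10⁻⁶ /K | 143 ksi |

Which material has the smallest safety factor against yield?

In consistent units (E in GPa, α in ×10⁻⁶/K, σ_y in MPa):
  aluminum alloy: E = 72.39, α = 22.1, σ_y = 217.9 → σ = 264 MPa, n = 0.825
  nickel superalloy: E = 201.1, α = 13.1, σ_y = 1090 → σ = 434 MPa, n = 2.51
  borosilicate glass: E = 64.73, α = 3.20, σ_y = 33.30 → σ = 34.2 MPa, n = 0.973
  CFRP laminate: E = 96.30, α = 1.71, σ_y = 986.0 → σ = 27.2 MPa, n = 36.3
Aluminum alloy has the lowest safety factor, n = 0.825.

aluminum alloy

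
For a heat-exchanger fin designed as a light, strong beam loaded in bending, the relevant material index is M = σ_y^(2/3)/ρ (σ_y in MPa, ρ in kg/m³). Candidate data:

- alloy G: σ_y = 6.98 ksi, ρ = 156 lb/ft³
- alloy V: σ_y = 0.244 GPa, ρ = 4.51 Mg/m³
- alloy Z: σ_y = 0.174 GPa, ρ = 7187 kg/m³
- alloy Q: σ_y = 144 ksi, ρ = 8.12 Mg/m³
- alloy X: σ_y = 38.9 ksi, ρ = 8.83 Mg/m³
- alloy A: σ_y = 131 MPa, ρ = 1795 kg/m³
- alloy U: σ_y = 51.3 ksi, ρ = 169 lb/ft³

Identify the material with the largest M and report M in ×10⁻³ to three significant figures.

In SI units:
  alloy G: σ_y = 48.13 MPa, ρ = 2499 kg/m³
  alloy V: σ_y = 244.0 MPa, ρ = 4510 kg/m³
  alloy Z: σ_y = 174.0 MPa, ρ = 7187 kg/m³
  alloy Q: σ_y = 992.8 MPa, ρ = 8120 kg/m³
  alloy X: σ_y = 268.2 MPa, ρ = 8830 kg/m³
  alloy A: σ_y = 131.0 MPa, ρ = 1795 kg/m³
  alloy U: σ_y = 353.7 MPa, ρ = 2707 kg/m³
  alloy U: M = 18.5×10⁻³
  alloy A: M = 14.4×10⁻³
  alloy Q: M = 12.3×10⁻³
  alloy V: M = 8.66×10⁻³
  alloy G: M = 5.29×10⁻³
  alloy X: M = 4.71×10⁻³
  alloy Z: M = 4.34×10⁻³
Alloy U has the largest M.

alloy U, M = 18.5×10⁻³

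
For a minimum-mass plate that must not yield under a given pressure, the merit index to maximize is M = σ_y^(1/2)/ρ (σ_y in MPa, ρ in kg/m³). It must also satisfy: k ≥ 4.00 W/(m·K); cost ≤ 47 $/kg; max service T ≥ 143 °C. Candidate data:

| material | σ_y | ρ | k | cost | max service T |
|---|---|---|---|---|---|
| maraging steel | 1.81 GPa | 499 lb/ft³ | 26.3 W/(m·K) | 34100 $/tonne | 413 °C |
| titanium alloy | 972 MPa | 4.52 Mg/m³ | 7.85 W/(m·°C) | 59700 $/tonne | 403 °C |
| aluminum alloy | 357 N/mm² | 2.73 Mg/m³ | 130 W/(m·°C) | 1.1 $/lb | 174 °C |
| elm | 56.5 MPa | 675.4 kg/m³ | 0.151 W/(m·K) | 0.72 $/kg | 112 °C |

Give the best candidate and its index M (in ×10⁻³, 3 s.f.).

Screen on constraints: k ≥ 4.00 W/(m·K); cost ≤ 47 $/kg; max service T ≥ 143 °C. Survivors: maraging steel, aluminum alloy.
Putting every candidate on a common basis:
  maraging steel: σ_y = 1810 MPa, ρ = 7993 kg/m³
  aluminum alloy: σ_y = 357.0 MPa, ρ = 2730 kg/m³
  aluminum alloy: M = 6.92×10⁻³
  maraging steel: M = 5.32×10⁻³
The maximum is for aluminum alloy.

aluminum alloy, M = 6.92×10⁻³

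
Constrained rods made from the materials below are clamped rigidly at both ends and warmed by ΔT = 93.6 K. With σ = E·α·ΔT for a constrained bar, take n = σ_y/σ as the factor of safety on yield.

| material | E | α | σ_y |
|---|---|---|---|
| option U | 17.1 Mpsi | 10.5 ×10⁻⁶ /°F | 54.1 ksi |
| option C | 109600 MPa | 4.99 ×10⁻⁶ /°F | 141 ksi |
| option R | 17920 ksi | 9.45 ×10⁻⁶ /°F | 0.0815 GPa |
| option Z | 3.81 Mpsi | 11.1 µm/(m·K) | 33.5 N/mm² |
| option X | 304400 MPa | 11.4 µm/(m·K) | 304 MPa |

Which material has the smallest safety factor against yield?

option R

In consistent units (E in GPa, α in ×10⁻⁶/K, σ_y in MPa):
  option U: E = 117.9, α = 18.9, σ_y = 373.0 → σ = 209 MPa, n = 1.79
  option C: E = 109.6, α = 8.98, σ_y = 972.2 → σ = 92.1 MPa, n = 10.6
  option R: E = 123.6, α = 17.0, σ_y = 81.50 → σ = 197 MPa, n = 0.414
  option Z: E = 26.27, α = 11.1, σ_y = 33.50 → σ = 27.3 MPa, n = 1.23
  option X: E = 304.4, α = 11.4, σ_y = 304.0 → σ = 325 MPa, n = 0.936
Smallest n: option R with n = 0.414.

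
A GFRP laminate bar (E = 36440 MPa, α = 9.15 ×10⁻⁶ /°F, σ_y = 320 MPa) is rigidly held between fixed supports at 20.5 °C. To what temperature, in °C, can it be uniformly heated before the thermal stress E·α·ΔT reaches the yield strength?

E = 36440 MPa = 36.44 GPa.
α = 9.15×10⁻⁶/°F × 9/5 = 16.5×10⁻⁶/K.
E·α·ΔT = 320.0 MPa ⇒ ΔT = 320.0 / (36.44×10³ × 16.5×10⁻⁶) = 533.2 K.
T = 20.5 + 533.2 = 553.7 °C.

554 °C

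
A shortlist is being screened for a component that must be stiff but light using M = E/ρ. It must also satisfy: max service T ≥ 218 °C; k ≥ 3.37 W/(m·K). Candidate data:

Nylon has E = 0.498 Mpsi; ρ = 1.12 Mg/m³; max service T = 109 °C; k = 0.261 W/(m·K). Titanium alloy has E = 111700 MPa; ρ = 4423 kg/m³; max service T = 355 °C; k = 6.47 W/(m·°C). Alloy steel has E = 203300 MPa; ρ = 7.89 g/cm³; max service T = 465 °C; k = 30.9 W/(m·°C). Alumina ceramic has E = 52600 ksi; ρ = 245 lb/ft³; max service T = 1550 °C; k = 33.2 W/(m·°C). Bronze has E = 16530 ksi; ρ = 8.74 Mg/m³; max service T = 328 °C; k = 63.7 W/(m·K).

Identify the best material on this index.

Screen on constraints: max service T ≥ 218 °C; k ≥ 3.37 W/(m·K). Survivors: titanium alloy, alloy steel, alumina ceramic, bronze.
After converting to SI:
  titanium alloy: E = 111.7 GPa, ρ = 4423 kg/m³
  alloy steel: E = 203.3 GPa, ρ = 7890 kg/m³
  alumina ceramic: E = 362.7 GPa, ρ = 3925 kg/m³
  bronze: E = 114.0 GPa, ρ = 8740 kg/m³
  alumina ceramic: M = 92.4 MN·m/kg
  alloy steel: M = 25.8 MN·m/kg
  titanium alloy: M = 25.3 MN·m/kg
  bronze: M = 13.0 MN·m/kg
Alumina ceramic has the largest M.

alumina ceramic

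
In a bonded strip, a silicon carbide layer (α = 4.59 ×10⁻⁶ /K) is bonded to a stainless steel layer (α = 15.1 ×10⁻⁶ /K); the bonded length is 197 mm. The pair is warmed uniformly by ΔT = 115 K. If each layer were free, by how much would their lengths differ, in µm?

Δα = |4.59 − 15.1|×10⁻⁶/K = 10.5×10⁻⁶/K.
ΔL_mismatch = Δα·L·ΔT = 10.5×10⁻⁶ × 197.0 mm × 115.0 K = 238 µm.

238 µm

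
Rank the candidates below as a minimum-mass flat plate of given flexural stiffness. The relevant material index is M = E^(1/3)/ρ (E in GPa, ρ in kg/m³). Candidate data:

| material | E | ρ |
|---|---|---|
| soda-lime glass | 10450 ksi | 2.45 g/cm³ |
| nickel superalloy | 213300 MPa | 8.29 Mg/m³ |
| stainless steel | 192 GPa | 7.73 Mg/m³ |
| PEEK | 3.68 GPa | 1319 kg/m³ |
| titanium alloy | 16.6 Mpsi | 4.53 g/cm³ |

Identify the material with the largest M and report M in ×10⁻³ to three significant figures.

In SI units:
  soda-lime glass: E = 72.05 GPa, ρ = 2450 kg/m³
  nickel superalloy: E = 213.3 GPa, ρ = 8290 kg/m³
  stainless steel: E = 192.0 GPa, ρ = 7730 kg/m³
  PEEK: E = 3.680 GPa, ρ = 1319 kg/m³
  titanium alloy: E = 114.5 GPa, ρ = 4530 kg/m³
  soda-lime glass: M = 1.70×10⁻³
  PEEK: M = 1.17×10⁻³
  titanium alloy: M = 1.07×10⁻³
  stainless steel: M = 0.746×10⁻³
  nickel superalloy: M = 0.721×10⁻³
Highest index: soda-lime glass.

soda-lime glass, M = 1.70×10⁻³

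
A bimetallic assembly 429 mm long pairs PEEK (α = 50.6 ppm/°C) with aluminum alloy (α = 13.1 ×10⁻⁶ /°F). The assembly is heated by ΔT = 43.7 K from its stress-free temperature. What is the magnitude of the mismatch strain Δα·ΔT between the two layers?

aluminum alloy: α = 13.1×10⁻⁶/°F × 9/5 = 23.6×10⁻⁶/K.
Δα = |50.6 − 23.6|×10⁻⁶/K = 27.0×10⁻⁶/K.
Mismatch strain = Δα·ΔT = 27.0×10⁻⁶ × 43.7 = 1.18×10⁻³.

1.18×10⁻³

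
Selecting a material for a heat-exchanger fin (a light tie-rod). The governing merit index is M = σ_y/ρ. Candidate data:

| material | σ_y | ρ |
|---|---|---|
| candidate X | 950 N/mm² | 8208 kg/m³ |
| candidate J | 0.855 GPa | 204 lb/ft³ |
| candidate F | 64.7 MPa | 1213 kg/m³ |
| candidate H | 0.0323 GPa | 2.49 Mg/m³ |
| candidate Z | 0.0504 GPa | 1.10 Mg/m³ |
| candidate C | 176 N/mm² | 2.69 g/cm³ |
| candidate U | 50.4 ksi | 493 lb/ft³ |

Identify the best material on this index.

Convert each candidate to consistent units, then evaluate M:
  candidate X: σ_y = 950.0 MPa, ρ = 8208 kg/m³
  candidate J: σ_y = 855.0 MPa, ρ = 3268 kg/m³
  candidate F: σ_y = 64.70 MPa, ρ = 1213 kg/m³
  candidate H: σ_y = 32.30 MPa, ρ = 2490 kg/m³
  candidate Z: σ_y = 50.40 MPa, ρ = 1100 kg/m³
  candidate C: σ_y = 176.0 MPa, ρ = 2690 kg/m³
  candidate U: σ_y = 347.5 MPa, ρ = 7897 kg/m³
  candidate J: M = 262 kN·m/kg
  candidate X: M = 116 kN·m/kg
  candidate C: M = 65.4 kN·m/kg
  candidate F: M = 53.3 kN·m/kg
  candidate Z: M = 45.8 kN·m/kg
  candidate U: M = 44.0 kN·m/kg
  candidate H: M = 13.0 kN·m/kg
Highest index: candidate J.

candidate J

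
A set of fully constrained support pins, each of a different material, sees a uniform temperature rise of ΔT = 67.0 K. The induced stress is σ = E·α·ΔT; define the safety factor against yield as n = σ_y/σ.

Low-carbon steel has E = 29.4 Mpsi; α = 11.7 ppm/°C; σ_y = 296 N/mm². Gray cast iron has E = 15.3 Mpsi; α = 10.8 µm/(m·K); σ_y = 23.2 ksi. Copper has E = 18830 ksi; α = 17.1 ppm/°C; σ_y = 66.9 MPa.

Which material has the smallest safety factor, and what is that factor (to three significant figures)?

In consistent units (E in GPa, α in ×10⁻⁶/K, σ_y in MPa):
  low-carbon steel: E = 202.7, α = 11.7, σ_y = 296.0 → σ = 159 MPa, n = 1.86
  gray cast iron: E = 105.5, α = 10.8, σ_y = 160.0 → σ = 76.3 MPa, n = 2.10
  copper: E = 129.8, α = 17.1, σ_y = 66.90 → σ = 149 MPa, n = 0.450
The minimum is copper at n = 0.450.

copper, n = 0.450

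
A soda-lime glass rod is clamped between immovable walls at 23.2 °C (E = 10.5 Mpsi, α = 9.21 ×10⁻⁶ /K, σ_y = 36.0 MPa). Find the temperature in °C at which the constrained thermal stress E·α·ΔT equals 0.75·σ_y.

E = 10.5 Mpsi = 72.39 GPa.
E·α·ΔT = 27.00 MPa ⇒ ΔT = 27.00 / (72.39×10³ × 9.21×10⁻⁶) = 40.49 K.
T = 23.2 + 40.49 = 63.69 °C.

63.7 °C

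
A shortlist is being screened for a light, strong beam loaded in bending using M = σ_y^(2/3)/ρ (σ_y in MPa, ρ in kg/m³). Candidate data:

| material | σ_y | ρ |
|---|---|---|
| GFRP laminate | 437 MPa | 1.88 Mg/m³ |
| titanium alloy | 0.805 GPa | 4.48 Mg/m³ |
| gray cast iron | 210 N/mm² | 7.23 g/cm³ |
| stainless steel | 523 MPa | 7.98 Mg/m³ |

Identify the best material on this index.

GFRP laminate

Putting every candidate on a common basis:
  GFRP laminate: σ_y = 437.0 MPa, ρ = 1880 kg/m³
  titanium alloy: σ_y = 805.0 MPa, ρ = 4480 kg/m³
  gray cast iron: σ_y = 210.0 MPa, ρ = 7230 kg/m³
  stainless steel: σ_y = 523.0 MPa, ρ = 7980 kg/m³
  GFRP laminate: M = 30.6×10⁻³
  titanium alloy: M = 19.3×10⁻³
  stainless steel: M = 8.13×10⁻³
  gray cast iron: M = 4.89×10⁻³
GFRP laminate ranks first.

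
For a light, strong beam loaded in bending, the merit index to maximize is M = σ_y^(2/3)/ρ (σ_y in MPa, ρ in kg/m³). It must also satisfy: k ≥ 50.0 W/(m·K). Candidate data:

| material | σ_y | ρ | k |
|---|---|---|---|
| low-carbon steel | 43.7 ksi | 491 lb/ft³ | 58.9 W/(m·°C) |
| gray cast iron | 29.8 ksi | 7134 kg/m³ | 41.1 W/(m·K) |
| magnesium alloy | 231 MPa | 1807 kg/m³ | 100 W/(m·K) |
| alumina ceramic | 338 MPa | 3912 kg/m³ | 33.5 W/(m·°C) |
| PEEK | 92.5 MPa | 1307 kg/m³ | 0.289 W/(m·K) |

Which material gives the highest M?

magnesium alloy

Screen on constraints: k ≥ 50.0 W/(m·K). Survivors: low-carbon steel, magnesium alloy.
Convert each candidate to consistent units, then evaluate M:
  low-carbon steel: σ_y = 301.3 MPa, ρ = 7865 kg/m³
  magnesium alloy: σ_y = 231.0 MPa, ρ = 1807 kg/m³
  magnesium alloy: M = 20.8×10⁻³
  low-carbon steel: M = 5.71×10⁻³
Magnesium alloy ranks first.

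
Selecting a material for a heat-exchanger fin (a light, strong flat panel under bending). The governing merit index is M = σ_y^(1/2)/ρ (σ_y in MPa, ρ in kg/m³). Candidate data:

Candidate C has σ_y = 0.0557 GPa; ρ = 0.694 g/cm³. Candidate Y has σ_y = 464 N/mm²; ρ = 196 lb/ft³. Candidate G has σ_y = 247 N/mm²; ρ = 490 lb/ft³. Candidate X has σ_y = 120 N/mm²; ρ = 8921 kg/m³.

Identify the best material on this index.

candidate C

Putting every candidate on a common basis:
  candidate C: σ_y = 55.70 MPa, ρ = 694.0 kg/m³
  candidate Y: σ_y = 464.0 MPa, ρ = 3140 kg/m³
  candidate G: σ_y = 247.0 MPa, ρ = 7849 kg/m³
  candidate X: σ_y = 120.0 MPa, ρ = 8921 kg/m³
  candidate C: M = 10.8×10⁻³
  candidate Y: M = 6.86×10⁻³
  candidate G: M = 2.00×10⁻³
  candidate X: M = 1.23×10⁻³
Candidate C ranks first.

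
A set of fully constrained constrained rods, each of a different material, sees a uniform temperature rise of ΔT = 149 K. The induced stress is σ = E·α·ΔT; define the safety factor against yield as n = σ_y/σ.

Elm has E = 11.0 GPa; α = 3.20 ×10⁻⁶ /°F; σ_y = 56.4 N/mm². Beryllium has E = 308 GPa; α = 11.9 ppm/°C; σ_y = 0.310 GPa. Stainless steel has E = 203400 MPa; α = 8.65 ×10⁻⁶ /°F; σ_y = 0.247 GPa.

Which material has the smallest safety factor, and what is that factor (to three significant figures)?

stainless steel, n = 0.523

With everything in SI (GPa, ×10⁻⁶/K, MPa):
  elm: E = 11.00, α = 5.76, σ_y = 56.40 → σ = 9.44 MPa, n = 5.97
  beryllium: E = 308.0, α = 11.9, σ_y = 310.0 → σ = 546 MPa, n = 0.568
  stainless steel: E = 203.4, α = 15.6, σ_y = 247.0 → σ = 472 MPa, n = 0.523
The minimum is stainless steel at n = 0.523.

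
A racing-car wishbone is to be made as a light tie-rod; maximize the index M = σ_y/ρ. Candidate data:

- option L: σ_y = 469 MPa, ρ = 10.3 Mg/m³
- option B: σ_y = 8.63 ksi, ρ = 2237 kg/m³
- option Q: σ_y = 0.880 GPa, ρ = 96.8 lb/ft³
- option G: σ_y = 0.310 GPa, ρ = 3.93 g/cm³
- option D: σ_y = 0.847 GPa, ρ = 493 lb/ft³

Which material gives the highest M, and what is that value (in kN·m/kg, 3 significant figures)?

option Q, M = 568 kN·m/kg

After converting to SI:
  option L: σ_y = 469.0 MPa, ρ = 10300 kg/m³
  option B: σ_y = 59.50 MPa, ρ = 2237 kg/m³
  option Q: σ_y = 880.0 MPa, ρ = 1551 kg/m³
  option G: σ_y = 310.0 MPa, ρ = 3930 kg/m³
  option D: σ_y = 847.0 MPa, ρ = 7897 kg/m³
  option Q: M = 568 kN·m/kg
  option D: M = 107 kN·m/kg
  option G: M = 78.9 kN·m/kg
  option L: M = 45.5 kN·m/kg
  option B: M = 26.6 kN·m/kg
The maximum is for option Q.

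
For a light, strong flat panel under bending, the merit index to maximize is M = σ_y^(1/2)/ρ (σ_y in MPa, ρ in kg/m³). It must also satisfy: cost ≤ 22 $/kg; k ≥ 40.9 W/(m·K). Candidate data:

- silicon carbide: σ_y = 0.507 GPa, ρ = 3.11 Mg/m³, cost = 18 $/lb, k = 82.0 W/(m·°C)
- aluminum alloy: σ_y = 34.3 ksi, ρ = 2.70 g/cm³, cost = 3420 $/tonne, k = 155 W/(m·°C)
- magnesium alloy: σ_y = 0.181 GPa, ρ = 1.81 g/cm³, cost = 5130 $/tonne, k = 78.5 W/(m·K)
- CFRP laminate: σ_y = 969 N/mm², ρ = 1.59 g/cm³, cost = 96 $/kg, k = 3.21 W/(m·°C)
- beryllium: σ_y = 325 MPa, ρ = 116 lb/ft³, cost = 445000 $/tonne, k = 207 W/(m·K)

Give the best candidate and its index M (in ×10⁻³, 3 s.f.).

magnesium alloy, M = 7.43×10⁻³

Screen on constraints: cost ≤ 22 $/kg; k ≥ 40.9 W/(m·K). Survivors: aluminum alloy, magnesium alloy.
Normalizing units and computing the index:
  aluminum alloy: σ_y = 236.5 MPa, ρ = 2700 kg/m³
  magnesium alloy: σ_y = 181.0 MPa, ρ = 1810 kg/m³
  magnesium alloy: M = 7.43×10⁻³
  aluminum alloy: M = 5.70×10⁻³
Magnesium alloy has the largest M.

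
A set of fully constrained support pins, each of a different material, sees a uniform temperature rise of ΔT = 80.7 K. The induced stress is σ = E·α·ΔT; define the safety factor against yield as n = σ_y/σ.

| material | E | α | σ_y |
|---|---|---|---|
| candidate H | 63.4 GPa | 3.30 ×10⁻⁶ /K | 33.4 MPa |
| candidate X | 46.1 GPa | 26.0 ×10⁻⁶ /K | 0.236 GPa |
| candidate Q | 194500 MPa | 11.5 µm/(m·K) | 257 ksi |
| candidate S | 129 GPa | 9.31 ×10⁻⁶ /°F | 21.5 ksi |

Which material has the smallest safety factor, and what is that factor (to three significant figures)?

With everything in SI (GPa, ×10⁻⁶/K, MPa):
  candidate H: E = 63.40, α = 3.30, σ_y = 33.40 → σ = 16.9 MPa, n = 1.98
  candidate X: E = 46.10, α = 26.0, σ_y = 236.0 → σ = 96.7 MPa, n = 2.44
  candidate Q: E = 194.5, α = 11.5, σ_y = 1772 → σ = 181 MPa, n = 9.82
  candidate S: E = 129.0, α = 16.8, σ_y = 148.2 → σ = 174 MPa, n = 0.850
Candidate S has the lowest safety factor, n = 0.850.

candidate S, n = 0.850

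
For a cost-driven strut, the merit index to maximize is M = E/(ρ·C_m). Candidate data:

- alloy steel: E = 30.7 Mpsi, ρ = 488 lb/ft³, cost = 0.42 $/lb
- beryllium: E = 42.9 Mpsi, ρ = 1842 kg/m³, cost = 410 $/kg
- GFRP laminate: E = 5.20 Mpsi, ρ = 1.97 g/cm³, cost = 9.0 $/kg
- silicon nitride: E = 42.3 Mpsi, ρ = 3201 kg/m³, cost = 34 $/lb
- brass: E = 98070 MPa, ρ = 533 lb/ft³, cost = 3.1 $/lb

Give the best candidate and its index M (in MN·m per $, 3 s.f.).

After converting to SI:
  alloy steel: E = 211.7 GPa, ρ = 7817 kg/m³, cost = 0.9259 $/kg
  beryllium: E = 295.8 GPa, ρ = 1842 kg/m³, cost = 410.0 $/kg
  GFRP laminate: E = 35.85 GPa, ρ = 1970 kg/m³, cost = 9.000 $/kg
  silicon nitride: E = 291.6 GPa, ρ = 3201 kg/m³, cost = 74.96 $/kg
  brass: E = 98.07 GPa, ρ = 8538 kg/m³, cost = 6.834 $/kg
  alloy steel: M = 29.2 MN·m per $
  GFRP laminate: M = 2.02 MN·m per $
  brass: M = 1.68 MN·m per $
  silicon nitride: M = 1.22 MN·m per $
  beryllium: M = 0.392 MN·m per $
Alloy steel ranks first.

alloy steel, M = 29.2 MN·m per $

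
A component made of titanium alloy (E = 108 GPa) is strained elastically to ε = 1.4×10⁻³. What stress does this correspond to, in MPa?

σ = E·ε = 108000 MPa × 1.4×10⁻³ = 151 MPa.

151 MPa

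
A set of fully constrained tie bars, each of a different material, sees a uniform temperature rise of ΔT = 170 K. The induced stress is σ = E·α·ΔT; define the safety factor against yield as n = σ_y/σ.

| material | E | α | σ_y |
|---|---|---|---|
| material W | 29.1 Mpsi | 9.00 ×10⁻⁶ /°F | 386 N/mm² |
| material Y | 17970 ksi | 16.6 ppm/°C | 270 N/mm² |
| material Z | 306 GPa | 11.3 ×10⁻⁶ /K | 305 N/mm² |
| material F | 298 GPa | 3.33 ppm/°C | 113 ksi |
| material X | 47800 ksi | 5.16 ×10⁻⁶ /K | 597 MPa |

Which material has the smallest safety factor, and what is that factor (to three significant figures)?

Converting E to GPa, α to ×10⁻⁶/K, σ_y to MPa, then σ and n for each:
  material W: E = 200.6, α = 16.2, σ_y = 386.0 → σ = 553 MPa, n = 0.699
  material Y: E = 123.9, α = 16.6, σ_y = 270.0 → σ = 350 MPa, n = 0.772
  material Z: E = 306.0, α = 11.3, σ_y = 305.0 → σ = 588 MPa, n = 0.519
  material F: E = 298.0, α = 3.33, σ_y = 779.1 → σ = 169 MPa, n = 4.62
  material X: E = 329.6, α = 5.16, σ_y = 597.0 → σ = 289 MPa, n = 2.07
Smallest n: material Z with n = 0.519.

material Z, n = 0.519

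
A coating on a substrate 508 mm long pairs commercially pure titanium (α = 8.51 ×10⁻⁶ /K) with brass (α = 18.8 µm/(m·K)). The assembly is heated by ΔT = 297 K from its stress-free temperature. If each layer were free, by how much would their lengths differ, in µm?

1550 µm

Δα = |8.51 − 18.8|×10⁻⁶/K = 10.3×10⁻⁶/K.
ΔL_mismatch = Δα·L·ΔT = 10.3×10⁻⁶ × 508.0 mm × 297.0 K = 1550 µm.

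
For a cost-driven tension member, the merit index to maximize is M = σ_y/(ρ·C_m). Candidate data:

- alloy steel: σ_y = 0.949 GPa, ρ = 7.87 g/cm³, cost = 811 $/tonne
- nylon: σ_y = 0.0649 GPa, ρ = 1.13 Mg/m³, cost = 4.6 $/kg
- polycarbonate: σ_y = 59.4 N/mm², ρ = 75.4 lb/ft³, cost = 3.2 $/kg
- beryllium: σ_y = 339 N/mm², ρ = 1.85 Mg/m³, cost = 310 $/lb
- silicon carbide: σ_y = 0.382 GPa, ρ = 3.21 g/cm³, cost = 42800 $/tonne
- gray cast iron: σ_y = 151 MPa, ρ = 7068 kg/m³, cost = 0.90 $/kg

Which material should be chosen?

alloy steel

In SI units:
  alloy steel: σ_y = 949.0 MPa, ρ = 7870 kg/m³, cost = 0.8110 $/kg
  nylon: σ_y = 64.90 MPa, ρ = 1130 kg/m³, cost = 4.600 $/kg
  polycarbonate: σ_y = 59.40 MPa, ρ = 1208 kg/m³, cost = 3.200 $/kg
  beryllium: σ_y = 339.0 MPa, ρ = 1850 kg/m³, cost = 683.4 $/kg
  silicon carbide: σ_y = 382.0 MPa, ρ = 3210 kg/m³, cost = 42.80 $/kg
  gray cast iron: σ_y = 151.0 MPa, ρ = 7068 kg/m³, cost = 0.9000 $/kg
  alloy steel: M = 149 kN·m per $
  gray cast iron: M = 23.7 kN·m per $
  polycarbonate: M = 15.4 kN·m per $
  nylon: M = 12.5 kN·m per $
  silicon carbide: M = 2.78 kN·m per $
  beryllium: M = 0.268 kN·m per $
Alloy steel has the largest M.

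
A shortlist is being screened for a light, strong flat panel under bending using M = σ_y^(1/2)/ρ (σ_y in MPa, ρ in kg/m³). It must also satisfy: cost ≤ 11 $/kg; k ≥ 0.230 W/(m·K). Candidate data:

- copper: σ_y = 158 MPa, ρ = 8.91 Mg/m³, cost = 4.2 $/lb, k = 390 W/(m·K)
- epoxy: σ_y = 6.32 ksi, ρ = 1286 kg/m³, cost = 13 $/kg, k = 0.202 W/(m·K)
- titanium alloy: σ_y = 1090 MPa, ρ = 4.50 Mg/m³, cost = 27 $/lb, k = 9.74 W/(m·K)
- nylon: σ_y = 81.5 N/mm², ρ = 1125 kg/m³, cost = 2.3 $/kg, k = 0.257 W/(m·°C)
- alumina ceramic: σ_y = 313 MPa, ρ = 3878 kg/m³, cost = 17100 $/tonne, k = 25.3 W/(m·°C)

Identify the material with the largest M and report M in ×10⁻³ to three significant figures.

Screen on constraints: cost ≤ 11 $/kg; k ≥ 0.230 W/(m·K). Survivors: copper, nylon.
Convert each candidate to consistent units, then evaluate M:
  copper: σ_y = 158.0 MPa, ρ = 8910 kg/m³
  nylon: σ_y = 81.50 MPa, ρ = 1125 kg/m³
  nylon: M = 8.02×10⁻³
  copper: M = 1.41×10⁻³
Nylon ranks first.

nylon, M = 8.02×10⁻³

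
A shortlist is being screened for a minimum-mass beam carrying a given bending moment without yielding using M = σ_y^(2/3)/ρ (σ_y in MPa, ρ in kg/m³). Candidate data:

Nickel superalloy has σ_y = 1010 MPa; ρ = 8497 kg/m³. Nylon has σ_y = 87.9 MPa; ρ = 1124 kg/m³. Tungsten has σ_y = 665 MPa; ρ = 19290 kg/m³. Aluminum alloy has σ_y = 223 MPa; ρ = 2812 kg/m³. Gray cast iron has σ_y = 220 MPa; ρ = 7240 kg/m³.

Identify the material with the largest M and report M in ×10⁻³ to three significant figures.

Evaluate M for each candidate:
  nylon: M = 17.6×10⁻³
  aluminum alloy: M = 13.1×10⁻³
  nickel superalloy: M = 11.8×10⁻³
  gray cast iron: M = 5.03×10⁻³
  tungsten: M = 3.95×10⁻³
The maximum is for nylon.

nylon, M = 17.6×10⁻³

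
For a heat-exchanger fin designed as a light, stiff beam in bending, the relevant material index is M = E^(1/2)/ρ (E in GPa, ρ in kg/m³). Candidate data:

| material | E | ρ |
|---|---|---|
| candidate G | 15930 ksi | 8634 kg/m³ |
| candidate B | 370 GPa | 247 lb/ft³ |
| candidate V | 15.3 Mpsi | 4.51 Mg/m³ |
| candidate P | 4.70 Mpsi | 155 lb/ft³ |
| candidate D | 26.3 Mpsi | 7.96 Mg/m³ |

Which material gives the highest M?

Convert each candidate to consistent units, then evaluate M:
  candidate G: E = 109.8 GPa, ρ = 8634 kg/m³
  candidate B: E = 370.0 GPa, ρ = 3957 kg/m³
  candidate V: E = 105.5 GPa, ρ = 4510 kg/m³
  candidate P: E = 32.41 GPa, ρ = 2483 kg/m³
  candidate D: E = 181.3 GPa, ρ = 7960 kg/m³
  candidate B: M = 4.86×10⁻³
  candidate P: M = 2.29×10⁻³
  candidate V: M = 2.28×10⁻³
  candidate D: M = 1.69×10⁻³
  candidate G: M = 1.21×10⁻³
Candidate B has the largest M.

candidate B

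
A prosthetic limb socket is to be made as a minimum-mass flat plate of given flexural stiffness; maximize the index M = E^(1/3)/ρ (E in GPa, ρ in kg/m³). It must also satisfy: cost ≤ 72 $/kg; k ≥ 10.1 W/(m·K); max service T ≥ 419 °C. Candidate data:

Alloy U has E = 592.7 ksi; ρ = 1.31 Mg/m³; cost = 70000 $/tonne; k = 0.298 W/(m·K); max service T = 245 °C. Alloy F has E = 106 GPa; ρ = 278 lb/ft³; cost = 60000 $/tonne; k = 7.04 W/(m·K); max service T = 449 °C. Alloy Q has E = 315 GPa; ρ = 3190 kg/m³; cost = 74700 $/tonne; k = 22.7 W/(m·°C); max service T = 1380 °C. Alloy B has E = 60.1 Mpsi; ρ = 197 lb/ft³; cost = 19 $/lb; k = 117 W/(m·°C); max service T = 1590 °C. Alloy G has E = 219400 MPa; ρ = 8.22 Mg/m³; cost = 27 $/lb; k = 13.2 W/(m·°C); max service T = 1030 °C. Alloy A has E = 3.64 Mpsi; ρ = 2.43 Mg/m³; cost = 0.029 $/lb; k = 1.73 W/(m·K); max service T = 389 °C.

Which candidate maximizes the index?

alloy B

Screen on constraints: cost ≤ 72 $/kg; k ≥ 10.1 W/(m·K); max service T ≥ 419 °C. Survivors: alloy B, alloy G.
Convert each candidate to consistent units, then evaluate M:
  alloy B: E = 414.4 GPa, ρ = 3156 kg/m³
  alloy G: E = 219.4 GPa, ρ = 8220 kg/m³
  alloy B: M = 2.36×10⁻³
  alloy G: M = 0.734×10⁻³
Highest index: alloy B.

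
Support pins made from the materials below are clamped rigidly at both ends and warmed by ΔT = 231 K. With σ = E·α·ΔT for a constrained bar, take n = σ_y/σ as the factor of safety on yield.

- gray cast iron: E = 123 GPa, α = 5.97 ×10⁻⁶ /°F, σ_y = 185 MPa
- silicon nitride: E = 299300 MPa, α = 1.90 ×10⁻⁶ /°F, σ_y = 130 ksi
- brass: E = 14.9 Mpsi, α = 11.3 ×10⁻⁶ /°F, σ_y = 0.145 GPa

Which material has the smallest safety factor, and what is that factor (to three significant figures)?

brass, n = 0.300

Per material, after unit conversion:
  gray cast iron: E = 123.0, α = 10.7, σ_y = 185.0 → σ = 305 MPa, n = 0.606
  silicon nitride: E = 299.3, α = 3.42, σ_y = 896.3 → σ = 236 MPa, n = 3.79
  brass: E = 102.7, α = 20.3, σ_y = 145.0 → σ = 483 MPa, n = 0.300
Smallest n: brass with n = 0.300.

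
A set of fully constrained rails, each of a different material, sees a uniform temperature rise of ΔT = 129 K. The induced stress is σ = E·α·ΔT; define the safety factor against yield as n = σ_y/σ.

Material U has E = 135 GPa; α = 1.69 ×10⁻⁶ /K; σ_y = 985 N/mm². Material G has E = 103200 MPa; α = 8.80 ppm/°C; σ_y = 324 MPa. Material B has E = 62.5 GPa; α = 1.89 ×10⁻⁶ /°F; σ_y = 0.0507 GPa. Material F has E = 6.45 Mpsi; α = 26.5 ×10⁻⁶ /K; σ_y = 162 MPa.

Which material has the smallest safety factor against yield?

With everything in SI (GPa, ×10⁻⁶/K, MPa):
  material U: E = 135.0, α = 1.69, σ_y = 985.0 → σ = 29.4 MPa, n = 33.5
  material G: E = 103.2, α = 8.80, σ_y = 324.0 → σ = 117 MPa, n = 2.77
  material B: E = 62.50, α = 3.40, σ_y = 50.70 → σ = 27.4 MPa, n = 1.85
  material F: E = 44.47, α = 26.5, σ_y = 162.0 → σ = 152 MPa, n = 1.07
The minimum is material F at n = 1.07.

material F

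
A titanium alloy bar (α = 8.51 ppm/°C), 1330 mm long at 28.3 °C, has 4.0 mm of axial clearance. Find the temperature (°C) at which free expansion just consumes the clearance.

382 °C

α·L₀·ΔT = 4.0 mm ⇒ ΔT = 4.0 / (8.51×10⁻⁶ × 1330.0) = 353.4 K.
T = 28.3 + 353.4 = 381.7 °C.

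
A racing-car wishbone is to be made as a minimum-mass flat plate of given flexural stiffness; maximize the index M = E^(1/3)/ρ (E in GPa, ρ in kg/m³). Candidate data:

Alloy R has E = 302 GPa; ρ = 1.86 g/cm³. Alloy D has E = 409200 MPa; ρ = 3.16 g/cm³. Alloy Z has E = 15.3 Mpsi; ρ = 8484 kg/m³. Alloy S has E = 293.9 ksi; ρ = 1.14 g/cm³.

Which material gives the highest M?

Normalizing units and computing the index:
  alloy R: E = 302.0 GPa, ρ = 1860 kg/m³
  alloy D: E = 409.2 GPa, ρ = 3160 kg/m³
  alloy Z: E = 105.5 GPa, ρ = 8484 kg/m³
  alloy S: E = 2.026 GPa, ρ = 1140 kg/m³
  alloy R: M = 3.61×10⁻³
  alloy D: M = 2.35×10⁻³
  alloy S: M = 1.11×10⁻³
  alloy Z: M = 0.557×10⁻³
The maximum is for alloy R.

alloy R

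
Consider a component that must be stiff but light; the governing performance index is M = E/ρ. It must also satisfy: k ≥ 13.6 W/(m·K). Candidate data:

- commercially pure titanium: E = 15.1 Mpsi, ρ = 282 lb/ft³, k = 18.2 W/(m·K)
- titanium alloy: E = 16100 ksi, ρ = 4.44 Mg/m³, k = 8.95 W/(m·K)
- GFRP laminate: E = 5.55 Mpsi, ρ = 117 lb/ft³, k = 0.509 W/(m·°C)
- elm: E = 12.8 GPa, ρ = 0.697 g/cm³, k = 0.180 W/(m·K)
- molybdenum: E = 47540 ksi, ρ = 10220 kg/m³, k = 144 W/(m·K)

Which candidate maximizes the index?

Screen on constraints: k ≥ 13.6 W/(m·K). Survivors: commercially pure titanium, molybdenum.
Putting every candidate on a common basis:
  commercially pure titanium: E = 104.1 GPa, ρ = 4517 kg/m³
  molybdenum: E = 327.8 GPa, ρ = 10220 kg/m³
  molybdenum: M = 32.1 MN·m/kg
  commercially pure titanium: M = 23.0 MN·m/kg
Molybdenum ranks first.

molybdenum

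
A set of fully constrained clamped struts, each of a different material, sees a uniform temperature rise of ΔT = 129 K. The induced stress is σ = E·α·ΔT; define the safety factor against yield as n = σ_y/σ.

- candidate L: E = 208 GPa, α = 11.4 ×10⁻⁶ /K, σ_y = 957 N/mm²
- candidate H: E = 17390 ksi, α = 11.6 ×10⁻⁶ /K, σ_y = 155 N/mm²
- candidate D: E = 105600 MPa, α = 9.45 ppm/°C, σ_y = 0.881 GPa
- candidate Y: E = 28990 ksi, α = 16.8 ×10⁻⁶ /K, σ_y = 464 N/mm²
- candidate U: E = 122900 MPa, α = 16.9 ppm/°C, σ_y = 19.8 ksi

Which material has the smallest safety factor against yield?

candidate U

With everything in SI (GPa, ×10⁻⁶/K, MPa):
  candidate L: E = 208.0, α = 11.4, σ_y = 957.0 → σ = 306 MPa, n = 3.13
  candidate H: E = 119.9, α = 11.6, σ_y = 155.0 → σ = 179 MPa, n = 0.864
  candidate D: E = 105.6, α = 9.45, σ_y = 881.0 → σ = 129 MPa, n = 6.84
  candidate Y: E = 199.9, α = 16.8, σ_y = 464.0 → σ = 433 MPa, n = 1.07
  candidate U: E = 122.9, α = 16.9, σ_y = 136.5 → σ = 268 MPa, n = 0.510
Smallest n: candidate U with n = 0.510.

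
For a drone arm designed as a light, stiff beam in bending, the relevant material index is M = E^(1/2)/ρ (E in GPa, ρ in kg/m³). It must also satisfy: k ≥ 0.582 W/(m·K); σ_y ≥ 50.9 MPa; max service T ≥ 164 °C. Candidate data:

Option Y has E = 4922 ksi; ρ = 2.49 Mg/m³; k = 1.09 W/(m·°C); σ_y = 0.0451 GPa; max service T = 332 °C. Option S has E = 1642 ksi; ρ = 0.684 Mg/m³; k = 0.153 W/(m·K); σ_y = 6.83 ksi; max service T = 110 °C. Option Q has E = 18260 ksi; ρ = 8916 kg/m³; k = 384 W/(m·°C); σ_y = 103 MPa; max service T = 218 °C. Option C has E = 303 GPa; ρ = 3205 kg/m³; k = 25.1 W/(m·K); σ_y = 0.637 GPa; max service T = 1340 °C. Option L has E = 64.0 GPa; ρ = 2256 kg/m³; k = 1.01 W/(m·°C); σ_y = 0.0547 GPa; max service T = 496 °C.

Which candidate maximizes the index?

Screen on constraints: k ≥ 0.582 W/(m·K); σ_y ≥ 50.9 MPa; max service T ≥ 164 °C. Survivors: option Q, option C, option L.
Normalizing units and computing the index:
  option Q: E = 125.9 GPa, ρ = 8916 kg/m³
  option C: E = 303.0 GPa, ρ = 3205 kg/m³
  option L: E = 64.00 GPa, ρ = 2256 kg/m³
  option C: M = 5.43×10⁻³
  option L: M = 3.55×10⁻³
  option Q: M = 1.26×10⁻³
The maximum is for option C.

option C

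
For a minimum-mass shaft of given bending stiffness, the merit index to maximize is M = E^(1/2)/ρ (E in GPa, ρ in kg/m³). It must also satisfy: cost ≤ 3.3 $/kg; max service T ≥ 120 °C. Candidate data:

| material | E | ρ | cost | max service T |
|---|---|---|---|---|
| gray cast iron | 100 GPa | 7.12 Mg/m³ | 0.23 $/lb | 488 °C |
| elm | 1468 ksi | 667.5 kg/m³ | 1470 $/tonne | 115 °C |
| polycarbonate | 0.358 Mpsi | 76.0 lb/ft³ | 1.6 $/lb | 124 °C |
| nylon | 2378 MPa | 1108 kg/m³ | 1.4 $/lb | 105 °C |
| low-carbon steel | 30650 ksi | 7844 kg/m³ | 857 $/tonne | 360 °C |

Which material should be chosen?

low-carbon steel

Screen on constraints: cost ≤ 3.3 $/kg; max service T ≥ 120 °C. Survivors: gray cast iron, low-carbon steel.
Putting every candidate on a common basis:
  gray cast iron: E = 100.0 GPa, ρ = 7120 kg/m³
  low-carbon steel: E = 211.3 GPa, ρ = 7844 kg/m³
  low-carbon steel: M = 1.85×10⁻³
  gray cast iron: M = 1.40×10⁻³
Highest index: low-carbon steel.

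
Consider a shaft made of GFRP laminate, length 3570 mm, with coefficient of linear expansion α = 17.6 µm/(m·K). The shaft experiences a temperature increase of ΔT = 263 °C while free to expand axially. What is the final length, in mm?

ΔL = α·L₀·ΔT = 17.6×10⁻⁶ × 3570 mm × 263.0 K = 16.5 mm.
L = L₀ + ΔL = 3570 + 16.5 = 3586.5 mm.

3586.5 mm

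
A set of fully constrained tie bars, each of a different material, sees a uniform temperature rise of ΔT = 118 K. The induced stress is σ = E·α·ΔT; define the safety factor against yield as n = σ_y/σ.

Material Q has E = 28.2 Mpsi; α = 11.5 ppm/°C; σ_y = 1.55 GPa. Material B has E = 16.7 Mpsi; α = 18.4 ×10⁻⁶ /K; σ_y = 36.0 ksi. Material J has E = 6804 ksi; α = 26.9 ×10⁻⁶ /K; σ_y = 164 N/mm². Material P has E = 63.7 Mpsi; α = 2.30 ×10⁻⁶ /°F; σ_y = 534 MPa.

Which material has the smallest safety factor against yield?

Converting E to GPa, α to ×10⁻⁶/K, σ_y to MPa, then σ and n for each:
  material Q: E = 194.4, α = 11.5, σ_y = 1550 → σ = 264 MPa, n = 5.87
  material B: E = 115.1, α = 18.4, σ_y = 248.2 → σ = 250 MPa, n = 0.993
  material J: E = 46.91, α = 26.9, σ_y = 164.0 → σ = 149 MPa, n = 1.10
  material P: E = 439.2, α = 4.14, σ_y = 534.0 → σ = 215 MPa, n = 2.49
Material B has the lowest safety factor, n = 0.993.

material B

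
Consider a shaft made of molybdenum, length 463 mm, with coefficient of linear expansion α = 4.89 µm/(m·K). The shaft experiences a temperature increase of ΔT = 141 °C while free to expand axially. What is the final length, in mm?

ΔL = α·L₀·ΔT = 4.89×10⁻⁶ × 463 mm × 141.0 K = 0.319 mm.
L = L₀ + ΔL = 463 + 0.319 = 463.32 mm.

463.32 mm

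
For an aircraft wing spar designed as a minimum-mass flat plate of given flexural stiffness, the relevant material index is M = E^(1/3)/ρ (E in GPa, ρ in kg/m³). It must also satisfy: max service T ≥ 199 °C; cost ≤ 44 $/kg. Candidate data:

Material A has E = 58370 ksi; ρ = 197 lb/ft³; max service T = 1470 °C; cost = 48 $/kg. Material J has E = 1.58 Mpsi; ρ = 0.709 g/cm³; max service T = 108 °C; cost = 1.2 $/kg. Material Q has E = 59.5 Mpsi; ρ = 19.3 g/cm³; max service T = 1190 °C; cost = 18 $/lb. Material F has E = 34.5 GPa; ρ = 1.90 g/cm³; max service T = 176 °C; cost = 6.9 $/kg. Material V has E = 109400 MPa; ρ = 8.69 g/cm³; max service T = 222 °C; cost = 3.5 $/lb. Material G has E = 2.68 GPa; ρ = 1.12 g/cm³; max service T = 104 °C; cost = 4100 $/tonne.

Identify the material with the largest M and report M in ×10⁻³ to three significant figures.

Screen on constraints: max service T ≥ 199 °C; cost ≤ 44 $/kg. Survivors: material Q, material V.
Putting every candidate on a common basis:
  material Q: E = 410.2 GPa, ρ = 19300 kg/m³
  material V: E = 109.4 GPa, ρ = 8690 kg/m³
  material V: M = 0.550×10⁻³
  material Q: M = 0.385×10⁻³
The maximum is for material V.

material V, M = 0.550×10⁻³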